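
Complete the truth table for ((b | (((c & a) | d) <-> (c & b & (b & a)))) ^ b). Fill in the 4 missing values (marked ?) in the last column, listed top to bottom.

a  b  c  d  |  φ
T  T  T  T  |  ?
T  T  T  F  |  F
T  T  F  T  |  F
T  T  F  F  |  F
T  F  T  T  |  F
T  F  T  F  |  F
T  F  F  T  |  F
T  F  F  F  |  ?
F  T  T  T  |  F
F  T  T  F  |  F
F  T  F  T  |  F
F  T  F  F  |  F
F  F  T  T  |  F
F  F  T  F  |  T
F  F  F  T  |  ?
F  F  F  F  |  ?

F, T, F, T

Row a=T, b=T, c=T, d=T: (b | (((c & a) | d) <-> (c & b & (b & a)))) = T, so the formula = F.
Row a=T, b=F, c=F, d=F: (b | (((c & a) | d) <-> (c & b & (b & a)))) = T, so the formula = T.
Row a=F, b=F, c=F, d=T: (b | (((c & a) | d) <-> (c & b & (b & a)))) = F, so the formula = F.
Row a=F, b=F, c=F, d=F: (b | (((c & a) | d) <-> (c & b & (b & a)))) = T, so the formula = T.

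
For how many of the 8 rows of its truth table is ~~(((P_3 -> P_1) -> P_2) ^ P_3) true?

 P_1  |  P_2  |  P_3  |   φ  
----- | ----- | ----- | -----
 True |  True |  True | False
 True |  True | False |  True
 True | False |  True |  True
 True | False | False | False
False |  True |  True | False
False |  True | False |  True
False | False |  True | False
False | False | False | False
The formula is true on 3 of the 8 rows.

3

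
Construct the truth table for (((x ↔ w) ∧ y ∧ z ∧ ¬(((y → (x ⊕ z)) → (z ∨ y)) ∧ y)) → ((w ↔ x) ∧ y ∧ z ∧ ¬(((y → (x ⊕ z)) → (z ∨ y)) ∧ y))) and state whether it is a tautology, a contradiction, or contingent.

  x   |   y   |   z   |   w   |   φ  
----- | ----- | ----- | ----- | -----
 True |  True |  True |  True |  True
 True |  True |  True | False |  True
 True |  True | False |  True |  True
 True |  True | False | False |  True
 True | False |  True |  True |  True
 True | False |  True | False |  True
 True | False | False |  True |  True
 True | False | False | False |  True
False |  True |  True |  True |  True
False |  True |  True | False |  True
False |  True | False |  True |  True
False |  True | False | False |  True
False | False |  True |  True |  True
False | False |  True | False |  True
False | False | False |  True |  True
False | False | False | False |  True
Every row is True, so the formula is a tautology.

tautology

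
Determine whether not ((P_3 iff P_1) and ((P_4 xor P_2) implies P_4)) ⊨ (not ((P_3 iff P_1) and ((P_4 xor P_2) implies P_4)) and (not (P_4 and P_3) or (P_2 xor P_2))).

P_1 | P_2 | P_3 | P_4 || φ | ψ
 T  |  T  |  T  |  T  || F | F
 T  |  T  |  T  |  F  || T | T
 T  |  T  |  F  |  T  || T | T
 T  |  T  |  F  |  F  || T | T
 T  |  F  |  T  |  T  || F | F
 T  |  F  |  T  |  F  || F | F
 T  |  F  |  F  |  T  || T | T
 T  |  F  |  F  |  F  || T | T
 F  |  T  |  T  |  T  || T | F
 F  |  T  |  T  |  F  || T | T
 F  |  T  |  F  |  T  || F | F
 F  |  T  |  F  |  F  || T | T
 F  |  F  |  T  |  T  || T | F
 F  |  F  |  T  |  F  || T | T
 F  |  F  |  F  |  T  || F | F
 F  |  F  |  F  |  F  || F | F
At P_1=F, P_2=T, P_3=T, P_4=T we have φ true but ψ false, so φ does not entail ψ.

no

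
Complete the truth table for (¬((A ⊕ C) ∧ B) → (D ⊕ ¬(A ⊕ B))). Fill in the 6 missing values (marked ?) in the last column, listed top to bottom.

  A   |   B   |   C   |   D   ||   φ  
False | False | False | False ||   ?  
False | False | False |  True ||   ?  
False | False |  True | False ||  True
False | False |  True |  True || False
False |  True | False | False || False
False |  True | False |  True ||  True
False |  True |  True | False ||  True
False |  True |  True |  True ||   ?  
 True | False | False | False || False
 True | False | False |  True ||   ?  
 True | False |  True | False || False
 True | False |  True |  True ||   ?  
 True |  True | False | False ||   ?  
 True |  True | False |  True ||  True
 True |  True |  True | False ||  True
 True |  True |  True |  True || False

True, False, True, True, True, True

Row A=False, B=False, C=False, D=False: ¬((A ⊕ C) ∧ B) = True, (D ⊕ ¬(A ⊕ B)) = True, so the formula = True.
Row A=False, B=False, C=False, D=True: ¬((A ⊕ C) ∧ B) = True, (D ⊕ ¬(A ⊕ B)) = False, so the formula = False.
Row A=False, B=True, C=True, D=True: ¬((A ⊕ C) ∧ B) = False, (D ⊕ ¬(A ⊕ B)) = True, so the formula = True.
Row A=True, B=False, C=False, D=True: ¬((A ⊕ C) ∧ B) = True, (D ⊕ ¬(A ⊕ B)) = True, so the formula = True.
Row A=True, B=False, C=True, D=True: ¬((A ⊕ C) ∧ B) = True, (D ⊕ ¬(A ⊕ B)) = True, so the formula = True.
Row A=True, B=True, C=False, D=False: ¬((A ⊕ C) ∧ B) = False, (D ⊕ ¬(A ⊕ B)) = True, so the formula = True.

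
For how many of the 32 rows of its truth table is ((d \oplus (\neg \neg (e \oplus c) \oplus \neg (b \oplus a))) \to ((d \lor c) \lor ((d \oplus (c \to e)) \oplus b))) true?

  a      b      c      d      e    |    φ  
 True   True   True   True   True  |   True
 True   True   True   True  False  |   True
 True   True   True  False   True  |   True
 True   True   True  False  False  |   True
 True   True  False   True   True  |   True
 True   True  False   True  False  |   True
 True   True  False  False   True  |   True
 True   True  False  False  False  |  False
 True  False   True   True   True  |   True
 True  False   True   True  False  |   True
 True  False   True  False   True  |   True
 True  False   True  False  False  |   True
 True  False  False   True   True  |   True
 True  False  False   True  False  |   True
 True  False  False  False   True  |   True
 True  False  False  False  False  |   True
False   True   True   True   True  |   True
False   True   True   True  False  |   True
False   True   True  False   True  |   True
False   True   True  False  False  |   True
False   True  False   True   True  |   True
False   True  False   True  False  |   True
False   True  False  False   True  |  False
False   True  False  False  False  |   True
False  False   True   True   True  |   True
False  False   True   True  False  |   True
False  False   True  False   True  |   True
False  False   True  False  False  |   True
False  False  False   True   True  |   True
False  False  False   True  False  |   True
False  False  False  False   True  |   True
False  False  False  False  False  |   True
The formula is true on 30 of the 32 rows.

30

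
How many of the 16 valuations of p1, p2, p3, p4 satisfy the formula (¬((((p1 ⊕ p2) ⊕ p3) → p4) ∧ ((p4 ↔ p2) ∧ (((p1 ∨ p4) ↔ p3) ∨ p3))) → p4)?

10

p1 | p2 | p3 | p4 || (p1 ⊕ p2) | ((p1 ⊕ p2) ⊕ p3) | (((p1 ⊕ p2) ⊕ p3) → p4) | (p4 ↔ p2) | (p1 ∨ p4) | ((p1 ∨ p4) ↔ p3) | (((p1 ∨ p4) ↔ p3) ∨ p3) | φ
0  | 0  | 0  | 0  ||     0     |        0         |            1            |     1     |     0     |        1         |            1            | 1
0  | 0  | 0  | 1  ||     0     |        0         |            1            |     0     |     1     |        0         |            0            | 1
0  | 0  | 1  | 0  ||     0     |        1         |            0            |     1     |     0     |        0         |            1            | 0
0  | 0  | 1  | 1  ||     0     |        1         |            1            |     0     |     1     |        1         |            1            | 1
0  | 1  | 0  | 0  ||     1     |        1         |            0            |     0     |     0     |        1         |            1            | 0
0  | 1  | 0  | 1  ||     1     |        1         |            1            |     1     |     1     |        0         |            0            | 1
0  | 1  | 1  | 0  ||     1     |        0         |            1            |     0     |     0     |        0         |            1            | 0
0  | 1  | 1  | 1  ||     1     |        0         |            1            |     1     |     1     |        1         |            1            | 1
1  | 0  | 0  | 0  ||     1     |        1         |            0            |     1     |     1     |        0         |            0            | 0
1  | 0  | 0  | 1  ||     1     |        1         |            1            |     0     |     1     |        0         |            0            | 1
1  | 0  | 1  | 0  ||     1     |        0         |            1            |     1     |     1     |        1         |            1            | 1
1  | 0  | 1  | 1  ||     1     |        0         |            1            |     0     |     1     |        1         |            1            | 1
1  | 1  | 0  | 0  ||     0     |        0         |            1            |     0     |     1     |        0         |            0            | 0
1  | 1  | 0  | 1  ||     0     |        0         |            1            |     1     |     1     |        0         |            0            | 1
1  | 1  | 1  | 0  ||     0     |        1         |            0            |     0     |     1     |        1         |            1            | 0
1  | 1  | 1  | 1  ||     0     |        1         |            1            |     1     |     1     |        1         |            1            | 1
The formula is true on 10 of the 16 rows.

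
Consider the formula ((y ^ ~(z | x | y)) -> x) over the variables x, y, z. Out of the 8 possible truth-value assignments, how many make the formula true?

x  y  z     ((y ^ ~(z | x | y)) -> x)
1  1  1                 1            
1  1  0                 1            
1  0  1                 1            
1  0  0                 1            
0  1  1                 0            
0  1  0                 0            
0  0  1                 1            
0  0  0                 0            
The formula is true on 5 of the 8 rows.

5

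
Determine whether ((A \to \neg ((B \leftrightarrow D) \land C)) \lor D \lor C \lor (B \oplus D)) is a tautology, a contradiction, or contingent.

tautology

A | B | C | D || (B \leftrightarrow D) | (B \oplus D) | φ
F | F | F | F ||           T           |      F       | T
F | F | F | T ||           F           |      T       | T
F | F | T | F ||           T           |      F       | T
F | F | T | T ||           F           |      T       | T
F | T | F | F ||           F           |      T       | T
F | T | F | T ||           T           |      F       | T
F | T | T | F ||           F           |      T       | T
F | T | T | T ||           T           |      F       | T
T | F | F | F ||           T           |      F       | T
T | F | F | T ||           F           |      T       | T
T | F | T | F ||           T           |      F       | T
T | F | T | T ||           F           |      T       | T
T | T | F | F ||           F           |      T       | T
T | T | F | T ||           T           |      F       | T
T | T | T | F ||           F           |      T       | T
T | T | T | T ||           T           |      F       | T
Every row is T, so the formula is a tautology.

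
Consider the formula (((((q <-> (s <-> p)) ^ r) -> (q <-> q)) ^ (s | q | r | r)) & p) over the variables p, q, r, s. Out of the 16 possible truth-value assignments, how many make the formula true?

1

p | q | r | s || φ
1 | 1 | 1 | 1 || 0
1 | 1 | 1 | 0 || 0
1 | 1 | 0 | 1 || 0
1 | 1 | 0 | 0 || 0
1 | 0 | 1 | 1 || 0
1 | 0 | 1 | 0 || 0
1 | 0 | 0 | 1 || 0
1 | 0 | 0 | 0 || 1
0 | 1 | 1 | 1 || 0
0 | 1 | 1 | 0 || 0
0 | 1 | 0 | 1 || 0
0 | 1 | 0 | 0 || 0
0 | 0 | 1 | 1 || 0
0 | 0 | 1 | 0 || 0
0 | 0 | 0 | 1 || 0
0 | 0 | 0 | 0 || 0
The formula is true on 1 of the 16 rows.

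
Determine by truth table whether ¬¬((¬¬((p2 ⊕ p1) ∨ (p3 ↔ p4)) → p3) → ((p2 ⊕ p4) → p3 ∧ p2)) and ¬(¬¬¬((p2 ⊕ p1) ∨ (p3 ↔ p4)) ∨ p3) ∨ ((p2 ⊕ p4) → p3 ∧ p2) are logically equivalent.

equivalent

p1  p2  p3  p4  |  φ  ψ
T   T   T   T   |  T  T
T   T   T   F   |  T  T
T   T   F   T   |  T  T
T   T   F   F   |  T  T
T   F   T   T   |  F  F
T   F   T   F   |  T  T
T   F   F   T   |  T  T
T   F   F   F   |  T  T
F   T   T   T   |  T  T
F   T   T   F   |  T  T
F   T   F   T   |  T  T
F   T   F   F   |  T  T
F   F   T   T   |  F  F
F   F   T   F   |  T  T
F   F   F   T   |  F  F
F   F   F   F   |  T  T
The columns for φ and ψ agree on every row, so they are logically equivalent.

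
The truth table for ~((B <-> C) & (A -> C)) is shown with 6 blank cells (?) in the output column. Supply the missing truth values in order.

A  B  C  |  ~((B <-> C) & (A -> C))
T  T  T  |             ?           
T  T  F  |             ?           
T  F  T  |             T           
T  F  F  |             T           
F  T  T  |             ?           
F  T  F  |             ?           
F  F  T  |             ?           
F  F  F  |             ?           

F, T, F, T, T, F

Row A=T, B=T, C=T: (B <-> C) = T, (A -> C) = T, ((B <-> C) & (A -> C)) = T, so ~((B <-> C) & (A -> C)) = F.
Row A=T, B=T, C=F: (B <-> C) = F, (A -> C) = F, ((B <-> C) & (A -> C)) = F, so ~((B <-> C) & (A -> C)) = T.
Row A=F, B=T, C=T: (B <-> C) = T, (A -> C) = T, ((B <-> C) & (A -> C)) = T, so ~((B <-> C) & (A -> C)) = F.
Row A=F, B=T, C=F: (B <-> C) = F, (A -> C) = T, ((B <-> C) & (A -> C)) = F, so ~((B <-> C) & (A -> C)) = T.
Row A=F, B=F, C=T: (B <-> C) = F, (A -> C) = T, ((B <-> C) & (A -> C)) = F, so ~((B <-> C) & (A -> C)) = T.
Row A=F, B=F, C=F: (B <-> C) = T, (A -> C) = T, ((B <-> C) & (A -> C)) = T, so ~((B <-> C) & (A -> C)) = F.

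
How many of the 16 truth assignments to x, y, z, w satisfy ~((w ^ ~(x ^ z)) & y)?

12

x | y | z | w || (x ^ z) | ~(x ^ z) | (w ^ ~(x ^ z)) | ((w ^ ~(x ^ z)) & y) | ~((w ^ ~(x ^ z)) & y)
1 | 1 | 1 | 1 ||    0    |    1     |       0        |          0           |           1          
1 | 1 | 1 | 0 ||    0    |    1     |       1        |          1           |           0          
1 | 1 | 0 | 1 ||    1    |    0     |       1        |          1           |           0          
1 | 1 | 0 | 0 ||    1    |    0     |       0        |          0           |           1          
1 | 0 | 1 | 1 ||    0    |    1     |       0        |          0           |           1          
1 | 0 | 1 | 0 ||    0    |    1     |       1        |          0           |           1          
1 | 0 | 0 | 1 ||    1    |    0     |       1        |          0           |           1          
1 | 0 | 0 | 0 ||    1    |    0     |       0        |          0           |           1          
0 | 1 | 1 | 1 ||    1    |    0     |       1        |          1           |           0          
0 | 1 | 1 | 0 ||    1    |    0     |       0        |          0           |           1          
0 | 1 | 0 | 1 ||    0    |    1     |       0        |          0           |           1          
0 | 1 | 0 | 0 ||    0    |    1     |       1        |          1           |           0          
0 | 0 | 1 | 1 ||    1    |    0     |       1        |          0           |           1          
0 | 0 | 1 | 0 ||    1    |    0     |       0        |          0           |           1          
0 | 0 | 0 | 1 ||    0    |    1     |       0        |          0           |           1          
0 | 0 | 0 | 0 ||    0    |    1     |       1        |          0           |           1          
The formula is true on 12 of the 16 rows.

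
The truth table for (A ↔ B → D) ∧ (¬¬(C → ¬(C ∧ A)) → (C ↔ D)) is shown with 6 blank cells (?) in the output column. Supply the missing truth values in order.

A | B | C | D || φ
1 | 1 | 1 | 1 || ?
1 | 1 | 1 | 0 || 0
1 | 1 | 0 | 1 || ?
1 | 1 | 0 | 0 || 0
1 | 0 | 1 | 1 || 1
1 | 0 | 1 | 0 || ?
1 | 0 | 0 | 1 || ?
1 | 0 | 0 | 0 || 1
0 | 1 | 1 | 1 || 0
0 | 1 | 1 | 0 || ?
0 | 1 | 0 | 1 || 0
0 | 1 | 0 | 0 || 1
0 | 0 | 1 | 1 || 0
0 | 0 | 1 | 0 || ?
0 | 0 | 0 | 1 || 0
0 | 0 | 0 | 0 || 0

Row A=1, B=1, C=1, D=1: (A ↔ B → D) = 1, (¬¬(C → ¬(C ∧ A)) → (C ↔ D)) = 1, so the formula = 1.
Row A=1, B=1, C=0, D=1: (A ↔ B → D) = 1, (¬¬(C → ¬(C ∧ A)) → (C ↔ D)) = 0, so the formula = 0.
Row A=1, B=0, C=1, D=0: (A ↔ B → D) = 1, (¬¬(C → ¬(C ∧ A)) → (C ↔ D)) = 1, so the formula = 1.
Row A=1, B=0, C=0, D=1: (A ↔ B → D) = 1, (¬¬(C → ¬(C ∧ A)) → (C ↔ D)) = 0, so the formula = 0.
Row A=0, B=1, C=1, D=0: (A ↔ B → D) = 1, (¬¬(C → ¬(C ∧ A)) → (C ↔ D)) = 0, so the formula = 0.
Row A=0, B=0, C=1, D=0: (A ↔ B → D) = 0, (¬¬(C → ¬(C ∧ A)) → (C ↔ D)) = 0, so the formula = 0.

1, 0, 1, 0, 0, 0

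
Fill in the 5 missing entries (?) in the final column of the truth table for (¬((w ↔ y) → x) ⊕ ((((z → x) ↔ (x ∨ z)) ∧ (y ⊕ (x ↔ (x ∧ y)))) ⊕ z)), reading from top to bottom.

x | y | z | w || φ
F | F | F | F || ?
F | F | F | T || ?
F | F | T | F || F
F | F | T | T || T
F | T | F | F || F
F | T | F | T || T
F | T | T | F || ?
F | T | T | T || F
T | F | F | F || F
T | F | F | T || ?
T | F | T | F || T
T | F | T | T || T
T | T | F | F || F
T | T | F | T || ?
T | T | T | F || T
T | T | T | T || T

Row x=F, y=F, z=F, w=F: ¬((w ↔ y) → x) = T, ((((z → x) ↔ (x ∨ z)) ∧ (y ⊕ (x ↔ (x ∧ y)))) ⊕ z) = F, so the formula = T.
Row x=F, y=F, z=F, w=T: ¬((w ↔ y) → x) = F, ((((z → x) ↔ (x ∨ z)) ∧ (y ⊕ (x ↔ (x ∧ y)))) ⊕ z) = F, so the formula = F.
Row x=F, y=T, z=T, w=F: ¬((w ↔ y) → x) = F, ((((z → x) ↔ (x ∨ z)) ∧ (y ⊕ (x ↔ (x ∧ y)))) ⊕ z) = T, so the formula = T.
Row x=T, y=F, z=F, w=T: ¬((w ↔ y) → x) = F, ((((z → x) ↔ (x ∨ z)) ∧ (y ⊕ (x ↔ (x ∧ y)))) ⊕ z) = F, so the formula = F.
Row x=T, y=T, z=F, w=T: ¬((w ↔ y) → x) = F, ((((z → x) ↔ (x ∨ z)) ∧ (y ⊕ (x ↔ (x ∧ y)))) ⊕ z) = F, so the formula = F.

T, F, T, F, F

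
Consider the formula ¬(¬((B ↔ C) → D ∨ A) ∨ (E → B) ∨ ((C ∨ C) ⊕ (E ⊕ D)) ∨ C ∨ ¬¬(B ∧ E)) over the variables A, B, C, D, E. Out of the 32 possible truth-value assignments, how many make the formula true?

2

A | B | C | D | E | φ
- | - | - | - | - | -
T | T | T | T | T | F
T | T | T | T | F | F
T | T | T | F | T | F
T | T | T | F | F | F
T | T | F | T | T | F
T | T | F | T | F | F
T | T | F | F | T | F
T | T | F | F | F | F
T | F | T | T | T | F
T | F | T | T | F | F
T | F | T | F | T | F
T | F | T | F | F | F
T | F | F | T | T | T
T | F | F | T | F | F
T | F | F | F | T | F
T | F | F | F | F | F
F | T | T | T | T | F
F | T | T | T | F | F
F | T | T | F | T | F
F | T | T | F | F | F
F | T | F | T | T | F
F | T | F | T | F | F
F | T | F | F | T | F
F | T | F | F | F | F
F | F | T | T | T | F
F | F | T | T | F | F
F | F | T | F | T | F
F | F | T | F | F | F
F | F | F | T | T | T
F | F | F | T | F | F
F | F | F | F | T | F
F | F | F | F | F | F
The formula is true on 2 of the 32 rows.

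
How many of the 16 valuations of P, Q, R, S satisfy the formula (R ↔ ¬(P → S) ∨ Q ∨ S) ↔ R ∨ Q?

10

P  Q  R  S  |  ((R ↔ (¬(P → S) ∨ Q ∨ S)) ↔ (R ∨ Q))
1  1  1  1  |                   1                  
1  1  1  0  |                   1                  
1  1  0  1  |                   0                  
1  1  0  0  |                   0                  
1  0  1  1  |                   1                  
1  0  1  0  |                   1                  
1  0  0  1  |                   1                  
1  0  0  0  |                   1                  
0  1  1  1  |                   1                  
0  1  1  0  |                   1                  
0  1  0  1  |                   0                  
0  1  0  0  |                   0                  
0  0  1  1  |                   1                  
0  0  1  0  |                   0                  
0  0  0  1  |                   1                  
0  0  0  0  |                   0                  
The formula is true on 10 of the 16 rows.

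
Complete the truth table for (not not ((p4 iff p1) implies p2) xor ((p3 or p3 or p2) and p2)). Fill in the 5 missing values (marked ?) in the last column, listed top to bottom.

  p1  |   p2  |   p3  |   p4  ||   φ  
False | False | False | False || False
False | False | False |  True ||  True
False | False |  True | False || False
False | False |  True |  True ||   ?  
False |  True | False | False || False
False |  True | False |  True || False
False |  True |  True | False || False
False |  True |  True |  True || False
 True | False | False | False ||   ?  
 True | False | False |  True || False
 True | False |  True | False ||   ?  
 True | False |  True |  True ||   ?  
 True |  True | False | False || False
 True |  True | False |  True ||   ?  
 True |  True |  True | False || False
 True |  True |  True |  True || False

Row p1=False, p2=False, p3=True, p4=True: not not ((p4 iff p1) implies p2) = True, ((p3 or p3 or p2) and p2) = False, so the formula = True.
Row p1=True, p2=False, p3=False, p4=False: not not ((p4 iff p1) implies p2) = True, ((p3 or p3 or p2) and p2) = False, so the formula = True.
Row p1=True, p2=False, p3=True, p4=False: not not ((p4 iff p1) implies p2) = True, ((p3 or p3 or p2) and p2) = False, so the formula = True.
Row p1=True, p2=False, p3=True, p4=True: not not ((p4 iff p1) implies p2) = False, ((p3 or p3 or p2) and p2) = False, so the formula = False.
Row p1=True, p2=True, p3=False, p4=True: not not ((p4 iff p1) implies p2) = True, ((p3 or p3 or p2) and p2) = True, so the formula = False.

True, True, True, False, False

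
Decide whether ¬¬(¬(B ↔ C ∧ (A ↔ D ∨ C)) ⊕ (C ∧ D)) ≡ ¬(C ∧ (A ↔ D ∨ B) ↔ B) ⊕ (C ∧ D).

A | B | C | D | φ | ψ
- | - | - | - | - | -
F | F | F | F | F | F
F | F | F | T | F | F
F | F | T | F | F | T
F | F | T | T | T | T
F | T | F | F | T | T
F | T | F | T | T | T
F | T | T | F | T | T
F | T | T | T | F | F
T | F | F | F | F | F
T | F | F | T | F | F
T | F | T | F | T | F
T | F | T | T | F | F
T | T | F | F | T | T
T | T | F | T | T | T
T | T | T | F | F | F
T | T | T | T | T | T
The columns differ at A=F, B=F, C=T, D=F (φ=F, ψ=T), so they are not equivalent.

not equivalent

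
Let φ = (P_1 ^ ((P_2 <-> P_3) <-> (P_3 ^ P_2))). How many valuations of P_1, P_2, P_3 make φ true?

4

P_1  P_2  P_3  |  φ
 T    T    T   |  T
 T    T    F   |  T
 T    F    T   |  T
 T    F    F   |  T
 F    T    T   |  F
 F    T    F   |  F
 F    F    T   |  F
 F    F    F   |  F
The formula is true on 4 of the 8 rows.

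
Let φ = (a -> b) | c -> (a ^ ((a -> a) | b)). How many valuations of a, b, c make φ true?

  a      b      c       (a -> b)  ((a -> b) | c)  (a -> a)  ((a -> a) | b)  (a ^ ((a -> a) | b))    φ  
 True   True   True       True         True         True         True              False          False
 True   True  False       True         True         True         True              False          False
 True  False   True      False         True         True         True              False          False
 True  False  False      False        False         True         True              False           True
False   True   True       True         True         True         True               True           True
False   True  False       True         True         True         True               True           True
False  False   True       True         True         True         True               True           True
False  False  False       True         True         True         True               True           True
The formula is true on 5 of the 8 rows.

5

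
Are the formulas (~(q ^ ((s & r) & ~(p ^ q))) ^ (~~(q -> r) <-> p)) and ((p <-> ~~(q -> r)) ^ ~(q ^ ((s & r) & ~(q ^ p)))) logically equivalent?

  p   |   q   |   r   |   s   ||   φ   |   ψ  
 True |  True |  True |  True || False | False
 True |  True |  True | False ||  True |  True
 True |  True | False |  True || False | False
 True |  True | False | False || False | False
 True | False |  True |  True || False | False
 True | False |  True | False || False | False
 True | False | False |  True || False | False
 True | False | False | False || False | False
False |  True |  True |  True || False | False
False |  True |  True | False || False | False
False |  True | False |  True ||  True |  True
False |  True | False | False ||  True |  True
False | False |  True |  True || False | False
False | False |  True | False ||  True |  True
False | False | False |  True ||  True |  True
False | False | False | False ||  True |  True
The columns for φ and ψ agree on every row, so they are logically equivalent.

equivalent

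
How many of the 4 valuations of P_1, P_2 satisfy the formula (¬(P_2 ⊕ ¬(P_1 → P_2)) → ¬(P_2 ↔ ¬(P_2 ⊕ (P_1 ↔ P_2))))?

3

P_1 | P_2 | (P_1 → P_2) | ¬(P_1 → P_2) | (P_2 ⊕ ¬(P_1 → P_2)) | ¬(P_2 ⊕ ¬(P_1 → P_2)) | (P_1 ↔ P_2) | (P_2 ⊕ (P_1 ↔ P_2)) | ¬(P_2 ⊕ (P_1 ↔ P_2)) | (P_2 ↔ ¬(P_2 ⊕ (P_1 ↔ P_2))) | φ
--- | --- | ----------- | ------------ | -------------------- | --------------------- | ----------- | ------------------- | -------------------- | ---------------------------- | -
 F  |  F  |      T      |      F       |          F           |           T           |      T      |          T          |          F           |              T               | F
 F  |  T  |      T      |      F       |          T           |           F           |      F      |          T          |          F           |              F               | T
 T  |  F  |      F      |      T       |          T           |           F           |      F      |          F          |          T           |              F               | T
 T  |  T  |      T      |      F       |          T           |           F           |      T      |          F          |          T           |              T               | T
The formula is true on 3 of the 4 rows.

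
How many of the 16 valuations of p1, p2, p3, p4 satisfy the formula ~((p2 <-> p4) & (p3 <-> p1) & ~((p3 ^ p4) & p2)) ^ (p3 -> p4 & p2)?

  p1     p2     p3     p4   |    φ  
 True   True   True   True  |   True
 True   True   True  False  |   True
 True   True  False   True  |  False
 True   True  False  False  |  False
 True  False   True   True  |   True
 True  False   True  False  |  False
 True  False  False   True  |  False
 True  False  False  False  |  False
False   True   True   True  |  False
False   True   True  False  |   True
False   True  False   True  |  False
False   True  False  False  |  False
False  False   True   True  |   True
False  False   True  False  |   True
False  False  False   True  |  False
False  False  False  False  |   True
The formula is true on 7 of the 16 rows.

7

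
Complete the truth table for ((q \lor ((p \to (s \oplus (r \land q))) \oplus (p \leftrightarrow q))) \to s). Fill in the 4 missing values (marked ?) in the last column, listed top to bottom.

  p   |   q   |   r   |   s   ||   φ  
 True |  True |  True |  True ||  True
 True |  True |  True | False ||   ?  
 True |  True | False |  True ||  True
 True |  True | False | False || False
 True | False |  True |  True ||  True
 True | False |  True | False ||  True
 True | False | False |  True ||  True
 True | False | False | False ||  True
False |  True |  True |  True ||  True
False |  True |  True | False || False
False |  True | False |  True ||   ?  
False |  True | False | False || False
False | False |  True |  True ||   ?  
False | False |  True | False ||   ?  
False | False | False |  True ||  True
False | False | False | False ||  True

Row p=True, q=True, r=True, s=False: (q \lor ((p \to (s \oplus (r \land q))) \oplus (p \leftrightarrow q))) = True, so the formula = False.
Row p=False, q=True, r=False, s=True: (q \lor ((p \to (s \oplus (r \land q))) \oplus (p \leftrightarrow q))) = True, so the formula = True.
Row p=False, q=False, r=True, s=True: (q \lor ((p \to (s \oplus (r \land q))) \oplus (p \leftrightarrow q))) = False, so the formula = True.
Row p=False, q=False, r=True, s=False: (q \lor ((p \to (s \oplus (r \land q))) \oplus (p \leftrightarrow q))) = False, so the formula = True.

False, True, True, True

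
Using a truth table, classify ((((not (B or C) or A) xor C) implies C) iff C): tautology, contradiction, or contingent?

contingent

A | B | C || φ
0 | 0 | 0 || 1
0 | 0 | 1 || 1
0 | 1 | 0 || 0
0 | 1 | 1 || 1
1 | 0 | 0 || 1
1 | 0 | 1 || 1
1 | 1 | 0 || 1
1 | 1 | 1 || 1
7 of 8 rows are 1, so the formula is contingent.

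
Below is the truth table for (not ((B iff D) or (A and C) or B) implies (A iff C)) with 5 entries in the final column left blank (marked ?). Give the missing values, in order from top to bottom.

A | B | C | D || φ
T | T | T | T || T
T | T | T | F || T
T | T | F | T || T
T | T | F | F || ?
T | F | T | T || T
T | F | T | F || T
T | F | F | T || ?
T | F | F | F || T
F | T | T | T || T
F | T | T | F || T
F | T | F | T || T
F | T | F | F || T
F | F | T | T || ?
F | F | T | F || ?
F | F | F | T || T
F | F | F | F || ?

T, F, F, T, T

Row A=T, B=T, C=F, D=F: not ((B iff D) or (A and C) or B) = F, (A iff C) = F, so the formula = T.
Row A=T, B=F, C=F, D=T: not ((B iff D) or (A and C) or B) = T, (A iff C) = F, so the formula = F.
Row A=F, B=F, C=T, D=T: not ((B iff D) or (A and C) or B) = T, (A iff C) = F, so the formula = F.
Row A=F, B=F, C=T, D=F: not ((B iff D) or (A and C) or B) = F, (A iff C) = F, so the formula = T.
Row A=F, B=F, C=F, D=F: not ((B iff D) or (A and C) or B) = F, (A iff C) = T, so the formula = T.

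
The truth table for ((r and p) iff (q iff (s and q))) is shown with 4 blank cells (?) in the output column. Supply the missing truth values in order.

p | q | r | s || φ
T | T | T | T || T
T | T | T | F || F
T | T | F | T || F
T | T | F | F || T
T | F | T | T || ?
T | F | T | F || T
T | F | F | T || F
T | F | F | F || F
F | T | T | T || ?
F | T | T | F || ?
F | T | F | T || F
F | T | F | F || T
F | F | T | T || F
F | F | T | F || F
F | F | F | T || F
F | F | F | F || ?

T, F, T, F

Row p=T, q=F, r=T, s=T: (r and p) = T, (q iff (s and q)) = T, so the formula = T.
Row p=F, q=T, r=T, s=T: (r and p) = F, (q iff (s and q)) = T, so the formula = F.
Row p=F, q=T, r=T, s=F: (r and p) = F, (q iff (s and q)) = F, so the formula = T.
Row p=F, q=F, r=F, s=F: (r and p) = F, (q iff (s and q)) = T, so the formula = F.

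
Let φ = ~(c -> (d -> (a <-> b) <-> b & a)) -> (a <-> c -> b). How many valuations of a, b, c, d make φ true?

14

  a      b      c      d    |    φ  
 True   True   True   True  |   True
 True   True   True  False  |   True
 True   True  False   True  |   True
 True   True  False  False  |   True
 True  False   True   True  |   True
 True  False   True  False  |  False
 True  False  False   True  |   True
 True  False  False  False  |   True
False   True   True   True  |   True
False   True   True  False  |  False
False   True  False   True  |   True
False   True  False  False  |   True
False  False   True   True  |   True
False  False   True  False  |   True
False  False  False   True  |   True
False  False  False  False  |   True
The formula is true on 14 of the 16 rows.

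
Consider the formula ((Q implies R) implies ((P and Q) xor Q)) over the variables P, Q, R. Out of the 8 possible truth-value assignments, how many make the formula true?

P | Q | R | (Q implies R) | (P and Q) | ((P and Q) xor Q) | φ
- | - | - | ------------- | --------- | ----------------- | -
T | T | T |       T       |     T     |         F         | F
T | T | F |       F       |     T     |         F         | T
T | F | T |       T       |     F     |         F         | F
T | F | F |       T       |     F     |         F         | F
F | T | T |       T       |     F     |         T         | T
F | T | F |       F       |     F     |         T         | T
F | F | T |       T       |     F     |         F         | F
F | F | F |       T       |     F     |         F         | F
The formula is true on 3 of the 8 rows.

3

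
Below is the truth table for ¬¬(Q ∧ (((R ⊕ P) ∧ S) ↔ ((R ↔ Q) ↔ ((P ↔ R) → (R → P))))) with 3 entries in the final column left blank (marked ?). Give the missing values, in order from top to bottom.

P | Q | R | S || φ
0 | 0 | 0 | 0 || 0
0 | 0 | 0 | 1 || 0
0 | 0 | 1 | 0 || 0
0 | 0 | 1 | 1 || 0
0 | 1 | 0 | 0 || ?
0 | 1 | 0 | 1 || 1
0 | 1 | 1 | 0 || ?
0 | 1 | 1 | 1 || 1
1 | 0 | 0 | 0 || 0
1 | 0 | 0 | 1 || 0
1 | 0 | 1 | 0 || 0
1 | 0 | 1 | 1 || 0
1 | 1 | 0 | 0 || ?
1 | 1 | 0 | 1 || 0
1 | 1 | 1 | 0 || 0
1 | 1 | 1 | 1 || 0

1, 0, 1

Row P=0, Q=1, R=0, S=0: (Q ∧ (((R ⊕ P) ∧ S) ↔ ((R ↔ Q) ↔ ((P ↔ R) → (R → P))))) = 1, ¬(Q ∧ (((R ⊕ P) ∧ S) ↔ ((R ↔ Q) ↔ ((P ↔ R) → (R → P))))) = 0, so the formula = 1.
Row P=0, Q=1, R=1, S=0: (Q ∧ (((R ⊕ P) ∧ S) ↔ ((R ↔ Q) ↔ ((P ↔ R) → (R → P))))) = 0, ¬(Q ∧ (((R ⊕ P) ∧ S) ↔ ((R ↔ Q) ↔ ((P ↔ R) → (R → P))))) = 1, so the formula = 0.
Row P=1, Q=1, R=0, S=0: (Q ∧ (((R ⊕ P) ∧ S) ↔ ((R ↔ Q) ↔ ((P ↔ R) → (R → P))))) = 1, ¬(Q ∧ (((R ⊕ P) ∧ S) ↔ ((R ↔ Q) ↔ ((P ↔ R) → (R → P))))) = 0, so the formula = 1.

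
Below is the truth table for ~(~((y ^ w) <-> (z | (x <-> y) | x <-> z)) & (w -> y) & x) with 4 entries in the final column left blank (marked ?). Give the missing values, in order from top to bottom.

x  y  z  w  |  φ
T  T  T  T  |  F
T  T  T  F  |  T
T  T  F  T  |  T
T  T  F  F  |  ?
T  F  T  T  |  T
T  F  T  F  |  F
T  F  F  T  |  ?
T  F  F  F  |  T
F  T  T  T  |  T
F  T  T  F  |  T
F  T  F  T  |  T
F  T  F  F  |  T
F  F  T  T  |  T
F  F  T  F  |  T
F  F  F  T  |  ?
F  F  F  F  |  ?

Row x=T, y=T, z=F, w=F: ~((y ^ w) <-> (z | (x <-> y) | x <-> z)) = T, ((w -> y) & x) = T, (~((y ^ w) <-> (z | (x <-> y) | x <-> z)) & (w -> y) & x) = T, so the formula = F.
Row x=T, y=F, z=F, w=T: ~((y ^ w) <-> (z | (x <-> y) | x <-> z)) = T, ((w -> y) & x) = F, (~((y ^ w) <-> (z | (x <-> y) | x <-> z)) & (w -> y) & x) = F, so the formula = T.
Row x=F, y=F, z=F, w=T: ~((y ^ w) <-> (z | (x <-> y) | x <-> z)) = T, ((w -> y) & x) = F, (~((y ^ w) <-> (z | (x <-> y) | x <-> z)) & (w -> y) & x) = F, so the formula = T.
Row x=F, y=F, z=F, w=F: ~((y ^ w) <-> (z | (x <-> y) | x <-> z)) = F, ((w -> y) & x) = F, (~((y ^ w) <-> (z | (x <-> y) | x <-> z)) & (w -> y) & x) = F, so the formula = T.

F, T, T, T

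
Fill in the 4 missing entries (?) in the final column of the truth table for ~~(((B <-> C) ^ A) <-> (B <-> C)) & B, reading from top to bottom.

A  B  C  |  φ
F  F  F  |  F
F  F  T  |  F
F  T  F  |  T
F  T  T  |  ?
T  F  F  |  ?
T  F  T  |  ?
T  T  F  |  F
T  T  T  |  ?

T, F, F, F

Row A=F, B=T, C=T: ~~(((B <-> C) ^ A) <-> (B <-> C)) = T, so the formula = T.
Row A=T, B=F, C=F: ~~(((B <-> C) ^ A) <-> (B <-> C)) = F, so the formula = F.
Row A=T, B=F, C=T: ~~(((B <-> C) ^ A) <-> (B <-> C)) = F, so the formula = F.
Row A=T, B=T, C=T: ~~(((B <-> C) ^ A) <-> (B <-> C)) = F, so the formula = F.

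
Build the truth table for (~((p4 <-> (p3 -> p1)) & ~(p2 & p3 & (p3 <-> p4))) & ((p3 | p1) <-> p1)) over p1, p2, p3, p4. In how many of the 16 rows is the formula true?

p1 | p2 | p3 | p4 | φ
-- | -- | -- | -- | -
1  | 1  | 1  | 1  | 1
1  | 1  | 1  | 0  | 1
1  | 1  | 0  | 1  | 0
1  | 1  | 0  | 0  | 1
1  | 0  | 1  | 1  | 0
1  | 0  | 1  | 0  | 1
1  | 0  | 0  | 1  | 0
1  | 0  | 0  | 0  | 1
0  | 1  | 1  | 1  | 0
0  | 1  | 1  | 0  | 0
0  | 1  | 0  | 1  | 0
0  | 1  | 0  | 0  | 1
0  | 0  | 1  | 1  | 0
0  | 0  | 1  | 0  | 0
0  | 0  | 0  | 1  | 0
0  | 0  | 0  | 0  | 1
The formula is true on 7 of the 16 rows.

7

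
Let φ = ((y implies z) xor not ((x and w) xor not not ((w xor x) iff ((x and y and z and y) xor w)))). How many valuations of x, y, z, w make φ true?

10

x  y  z  w  |  φ
1  1  1  1  |  0
1  1  1  0  |  1
1  1  0  1  |  0
1  1  0  0  |  1
1  0  1  1  |  1
1  0  1  0  |  0
1  0  0  1  |  1
1  0  0  0  |  0
0  1  1  1  |  1
0  1  1  0  |  1
0  1  0  1  |  0
0  1  0  0  |  0
0  0  1  1  |  1
0  0  1  0  |  1
0  0  0  1  |  1
0  0  0  0  |  1
The formula is true on 10 of the 16 rows.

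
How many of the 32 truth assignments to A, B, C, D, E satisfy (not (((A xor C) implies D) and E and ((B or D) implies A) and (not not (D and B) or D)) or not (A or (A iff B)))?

A  B  C  D  E  |  φ
F  F  F  F  F  |  T
F  F  F  F  T  |  T
F  F  F  T  F  |  T
F  F  F  T  T  |  T
F  F  T  F  F  |  T
F  F  T  F  T  |  T
F  F  T  T  F  |  T
F  F  T  T  T  |  T
F  T  F  F  F  |  T
F  T  F  F  T  |  T
F  T  F  T  F  |  T
F  T  F  T  T  |  T
F  T  T  F  F  |  T
F  T  T  F  T  |  T
F  T  T  T  F  |  T
F  T  T  T  T  |  T
T  F  F  F  F  |  T
T  F  F  F  T  |  T
T  F  F  T  F  |  T
T  F  F  T  T  |  F
T  F  T  F  F  |  T
T  F  T  F  T  |  T
T  F  T  T  F  |  T
T  F  T  T  T  |  F
T  T  F  F  F  |  T
T  T  F  F  T  |  T
T  T  F  T  F  |  T
T  T  F  T  T  |  F
T  T  T  F  F  |  T
T  T  T  F  T  |  T
T  T  T  T  F  |  T
T  T  T  T  T  |  F
The formula is true on 28 of the 32 rows.

28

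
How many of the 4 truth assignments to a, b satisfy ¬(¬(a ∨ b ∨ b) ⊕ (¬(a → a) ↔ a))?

  a      b    |  (a ∨ b ∨ b)  ¬(a ∨ b ∨ b)  (a → a)  ¬(a → a)  (¬(a → a) ↔ a)    φ  
False  False  |     False         True        True    False         True        True
False   True  |      True        False        True    False         True       False
 True  False  |      True        False        True    False        False        True
 True   True  |      True        False        True    False        False        True
The formula is true on 3 of the 4 rows.

3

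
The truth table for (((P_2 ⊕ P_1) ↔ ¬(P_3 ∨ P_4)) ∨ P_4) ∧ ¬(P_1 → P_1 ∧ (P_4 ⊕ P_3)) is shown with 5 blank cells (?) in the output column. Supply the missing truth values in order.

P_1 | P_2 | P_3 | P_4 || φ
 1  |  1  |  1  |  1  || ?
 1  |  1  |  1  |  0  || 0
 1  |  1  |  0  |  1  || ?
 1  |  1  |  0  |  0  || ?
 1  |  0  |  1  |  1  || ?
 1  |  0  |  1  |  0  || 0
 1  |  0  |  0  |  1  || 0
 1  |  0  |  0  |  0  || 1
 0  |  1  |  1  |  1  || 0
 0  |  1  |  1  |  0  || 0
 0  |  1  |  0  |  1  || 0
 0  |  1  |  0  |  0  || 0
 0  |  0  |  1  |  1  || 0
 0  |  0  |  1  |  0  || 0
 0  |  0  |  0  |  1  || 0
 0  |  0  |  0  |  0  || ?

1, 0, 0, 1, 0

Row P_1=1, P_2=1, P_3=1, P_4=1: (((P_2 ⊕ P_1) ↔ ¬(P_3 ∨ P_4)) ∨ P_4) = 1, ¬(P_1 → P_1 ∧ (P_4 ⊕ P_3)) = 1, so the formula = 1.
Row P_1=1, P_2=1, P_3=0, P_4=1: (((P_2 ⊕ P_1) ↔ ¬(P_3 ∨ P_4)) ∨ P_4) = 1, ¬(P_1 → P_1 ∧ (P_4 ⊕ P_3)) = 0, so the formula = 0.
Row P_1=1, P_2=1, P_3=0, P_4=0: (((P_2 ⊕ P_1) ↔ ¬(P_3 ∨ P_4)) ∨ P_4) = 0, ¬(P_1 → P_1 ∧ (P_4 ⊕ P_3)) = 1, so the formula = 0.
Row P_1=1, P_2=0, P_3=1, P_4=1: (((P_2 ⊕ P_1) ↔ ¬(P_3 ∨ P_4)) ∨ P_4) = 1, ¬(P_1 → P_1 ∧ (P_4 ⊕ P_3)) = 1, so the formula = 1.
Row P_1=0, P_2=0, P_3=0, P_4=0: (((P_2 ⊕ P_1) ↔ ¬(P_3 ∨ P_4)) ∨ P_4) = 0, ¬(P_1 → P_1 ∧ (P_4 ⊕ P_3)) = 0, so the formula = 0.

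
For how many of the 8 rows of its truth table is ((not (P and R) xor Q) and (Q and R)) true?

P  Q  R  |  φ
F  F  F  |  F
F  F  T  |  F
F  T  F  |  F
F  T  T  |  F
T  F  F  |  F
T  F  T  |  F
T  T  F  |  F
T  T  T  |  T
The formula is true on 1 of the 8 rows.

1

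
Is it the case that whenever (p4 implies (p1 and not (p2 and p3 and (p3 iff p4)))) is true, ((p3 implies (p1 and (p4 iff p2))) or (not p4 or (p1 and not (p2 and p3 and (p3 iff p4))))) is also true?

p1  p2  p3  p4  |  φ  ψ
T   T   T   T   |  F  T
T   T   T   F   |  T  T
T   T   F   T   |  T  T
T   T   F   F   |  T  T
T   F   T   T   |  T  T
T   F   T   F   |  T  T
T   F   F   T   |  T  T
T   F   F   F   |  T  T
F   T   T   T   |  F  F
F   T   T   F   |  T  T
F   T   F   T   |  F  T
F   T   F   F   |  T  T
F   F   T   T   |  F  F
F   F   T   F   |  T  T
F   F   F   T   |  F  T
F   F   F   F   |  T  T
In every row where φ is true, ψ is also true, so φ ⊨ ψ.

yes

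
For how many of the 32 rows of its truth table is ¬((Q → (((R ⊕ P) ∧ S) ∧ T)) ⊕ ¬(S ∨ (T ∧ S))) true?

14

P | Q | R | S | T | φ
- | - | - | - | - | -
T | T | T | T | T | T
T | T | T | T | F | T
T | T | T | F | T | F
T | T | T | F | F | F
T | T | F | T | T | F
T | T | F | T | F | T
T | T | F | F | T | F
T | T | F | F | F | F
T | F | T | T | T | F
T | F | T | T | F | F
T | F | T | F | T | T
T | F | T | F | F | T
T | F | F | T | T | F
T | F | F | T | F | F
T | F | F | F | T | T
T | F | F | F | F | T
F | T | T | T | T | F
F | T | T | T | F | T
F | T | T | F | T | F
F | T | T | F | F | F
F | T | F | T | T | T
F | T | F | T | F | T
F | T | F | F | T | F
F | T | F | F | F | F
F | F | T | T | T | F
F | F | T | T | F | F
F | F | T | F | T | T
F | F | T | F | F | T
F | F | F | T | T | F
F | F | F | T | F | F
F | F | F | F | T | T
F | F | F | F | F | T
The formula is true on 14 of the 32 rows.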